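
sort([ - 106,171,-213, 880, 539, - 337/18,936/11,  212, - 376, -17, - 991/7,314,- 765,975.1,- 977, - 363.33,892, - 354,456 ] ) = [ - 977, - 765, - 376, - 363.33, - 354, - 213, -991/7, - 106,  -  337/18, - 17,936/11,171,212,314, 456,539,880,892, 975.1 ]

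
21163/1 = 21163 = 21163.00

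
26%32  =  26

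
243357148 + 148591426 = 391948574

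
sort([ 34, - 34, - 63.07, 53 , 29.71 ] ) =[-63.07, - 34 , 29.71 , 34,53] 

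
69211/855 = 80 + 811/855 = 80.95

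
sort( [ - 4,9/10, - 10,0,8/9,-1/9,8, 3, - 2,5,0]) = [ - 10, - 4 , - 2, - 1/9, 0, 0,8/9 , 9/10, 3,5,8]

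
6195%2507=1181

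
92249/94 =981 + 35/94= 981.37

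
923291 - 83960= 839331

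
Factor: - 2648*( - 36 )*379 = 36129312 = 2^5 * 3^2*331^1*379^1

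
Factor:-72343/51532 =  - 2^( - 2)*13^(- 1 )*73^1 = - 73/52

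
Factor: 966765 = 3^1 *5^1*64451^1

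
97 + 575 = 672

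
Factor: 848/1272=2/3 = 2^1*3^( - 1)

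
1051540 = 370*2842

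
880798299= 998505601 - 117707302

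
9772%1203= 148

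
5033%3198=1835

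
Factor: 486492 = 2^2 * 3^1 * 71^1*571^1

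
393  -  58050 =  - 57657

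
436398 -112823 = 323575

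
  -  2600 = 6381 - 8981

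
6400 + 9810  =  16210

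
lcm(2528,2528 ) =2528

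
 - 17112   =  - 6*2852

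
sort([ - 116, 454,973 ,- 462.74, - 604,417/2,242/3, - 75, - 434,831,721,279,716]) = [ - 604, - 462.74, - 434, - 116, - 75,242/3,  417/2, 279 , 454, 716,721,831 , 973]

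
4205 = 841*5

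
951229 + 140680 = 1091909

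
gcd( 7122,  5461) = 1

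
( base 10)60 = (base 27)26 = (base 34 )1q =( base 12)50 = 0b111100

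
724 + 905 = 1629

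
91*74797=6806527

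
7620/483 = 2540/161 =15.78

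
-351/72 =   -  39/8 =- 4.88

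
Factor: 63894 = 2^1*3^1 * 23^1 * 463^1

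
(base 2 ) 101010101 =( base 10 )341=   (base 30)bb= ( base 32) al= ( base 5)2331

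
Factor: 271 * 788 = 2^2*197^1*271^1=213548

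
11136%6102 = 5034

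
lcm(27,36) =108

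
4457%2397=2060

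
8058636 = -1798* ( - 4482) 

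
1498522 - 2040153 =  - 541631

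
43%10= 3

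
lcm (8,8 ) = 8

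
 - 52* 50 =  - 2600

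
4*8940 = 35760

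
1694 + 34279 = 35973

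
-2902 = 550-3452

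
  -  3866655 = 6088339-9954994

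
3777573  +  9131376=12908949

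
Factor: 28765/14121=3^ (  -  3)*5^1*11^1 = 55/27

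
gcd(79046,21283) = 1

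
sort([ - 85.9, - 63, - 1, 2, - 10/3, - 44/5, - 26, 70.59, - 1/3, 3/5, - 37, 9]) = [ - 85.9,- 63, - 37, - 26, - 44/5, - 10/3, - 1, - 1/3,3/5, 2,9,70.59] 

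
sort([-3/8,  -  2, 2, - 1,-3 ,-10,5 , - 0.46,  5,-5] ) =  [ - 10,-5,- 3,- 2, - 1,-0.46, - 3/8,2, 5, 5 ] 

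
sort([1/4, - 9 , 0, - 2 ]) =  [ - 9, - 2,0,  1/4 ] 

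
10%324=10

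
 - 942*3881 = -3655902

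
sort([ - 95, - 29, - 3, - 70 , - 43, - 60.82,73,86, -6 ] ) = [ - 95,-70, - 60.82, - 43, - 29, - 6, - 3,  73, 86]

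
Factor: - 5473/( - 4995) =3^( - 3 )*5^( - 1)*13^1*37^( - 1)*421^1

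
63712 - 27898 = 35814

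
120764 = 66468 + 54296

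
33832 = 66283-32451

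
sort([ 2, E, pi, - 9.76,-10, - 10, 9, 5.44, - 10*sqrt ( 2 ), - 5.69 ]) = [ - 10*sqrt(2), - 10, - 10 , - 9.76, - 5.69,2,E, pi, 5.44,9 ] 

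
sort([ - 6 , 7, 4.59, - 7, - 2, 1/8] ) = [-7, - 6, - 2, 1/8,  4.59, 7] 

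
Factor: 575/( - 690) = - 2^(  -  1)*3^( - 1) *5^1=- 5/6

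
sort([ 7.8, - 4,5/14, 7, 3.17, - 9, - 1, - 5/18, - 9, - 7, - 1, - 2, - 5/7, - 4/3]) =[ - 9, - 9, - 7 ,-4, - 2,-4/3, - 1, - 1, - 5/7, - 5/18, 5/14,3.17,7, 7.8 ] 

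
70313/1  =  70313 =70313.00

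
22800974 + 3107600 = 25908574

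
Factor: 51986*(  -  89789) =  - 4667770954 = - 2^1 * 7^1*11^1*17^1*101^1*127^1*139^1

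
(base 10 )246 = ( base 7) 501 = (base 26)9c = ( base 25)9L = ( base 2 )11110110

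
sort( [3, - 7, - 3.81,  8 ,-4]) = [ - 7,-4,-3.81, 3, 8]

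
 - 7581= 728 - 8309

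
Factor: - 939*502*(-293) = 138113754 = 2^1*3^1*251^1*293^1*313^1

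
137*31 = 4247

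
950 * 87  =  82650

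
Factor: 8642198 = 2^1*1601^1*2699^1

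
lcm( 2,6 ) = 6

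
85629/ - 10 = -8563+1/10 = -8562.90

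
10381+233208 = 243589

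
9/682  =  9/682 =0.01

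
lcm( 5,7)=35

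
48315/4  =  48315/4 = 12078.75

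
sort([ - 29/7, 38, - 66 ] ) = [ - 66 ,-29/7, 38] 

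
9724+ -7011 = 2713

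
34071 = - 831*( - 41)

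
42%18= 6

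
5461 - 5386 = 75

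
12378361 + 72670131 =85048492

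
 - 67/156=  - 67/156 = - 0.43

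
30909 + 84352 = 115261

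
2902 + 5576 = 8478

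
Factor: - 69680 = -2^4*  5^1*13^1 * 67^1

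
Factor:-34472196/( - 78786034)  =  2^1*3^3*11^1*139^( - 1 ) * 29017^1*283403^( - 1 ) = 17236098/39393017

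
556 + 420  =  976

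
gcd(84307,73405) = 1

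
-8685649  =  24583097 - 33268746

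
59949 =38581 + 21368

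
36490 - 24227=12263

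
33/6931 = 33/6931 = 0.00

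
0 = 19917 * 0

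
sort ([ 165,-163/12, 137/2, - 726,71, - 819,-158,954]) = [ - 819, - 726 ,  -  158,-163/12 , 137/2,71,165,954]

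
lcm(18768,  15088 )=769488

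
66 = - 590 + 656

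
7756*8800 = 68252800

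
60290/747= 80 + 530/747 = 80.71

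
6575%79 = 18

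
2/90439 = 2/90439 = 0.00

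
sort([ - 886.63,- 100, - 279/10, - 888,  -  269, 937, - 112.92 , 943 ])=[-888,-886.63, - 269,-112.92, - 100, - 279/10, 937, 943 ] 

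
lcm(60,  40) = 120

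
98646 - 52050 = 46596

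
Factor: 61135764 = 2^2 * 3^1*5094647^1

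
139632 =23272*6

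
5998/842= 2999/421 = 7.12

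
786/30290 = 393/15145 = 0.03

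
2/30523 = 2/30523  =  0.00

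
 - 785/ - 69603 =785/69603 = 0.01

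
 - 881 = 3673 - 4554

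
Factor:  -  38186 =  - 2^1*61^1*313^1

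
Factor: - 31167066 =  - 2^1 * 3^1 * 7^1*742073^1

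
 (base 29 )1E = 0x2b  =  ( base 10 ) 43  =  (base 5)133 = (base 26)1h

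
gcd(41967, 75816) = 9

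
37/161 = 37/161   =  0.23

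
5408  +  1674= 7082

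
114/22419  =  38/7473  =  0.01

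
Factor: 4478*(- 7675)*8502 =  - 2^2*3^1*5^2*13^1*109^1*307^1 * 2239^1 = - 292202262300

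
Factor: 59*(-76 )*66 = -295944 = - 2^3*3^1*11^1*19^1*59^1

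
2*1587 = 3174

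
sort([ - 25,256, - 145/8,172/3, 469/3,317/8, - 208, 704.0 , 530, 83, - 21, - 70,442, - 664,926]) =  [ - 664, - 208, - 70, - 25,-21,  -  145/8,  317/8, 172/3, 83,469/3,256 , 442,530,704.0,926]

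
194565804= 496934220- 302368416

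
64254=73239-8985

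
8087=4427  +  3660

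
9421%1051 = 1013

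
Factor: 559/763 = 7^( - 1)*13^1*43^1 *109^(-1 ) 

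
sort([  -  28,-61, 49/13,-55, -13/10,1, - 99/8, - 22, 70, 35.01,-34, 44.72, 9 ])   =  [ - 61, - 55  ,  -  34,- 28,  -  22, - 99/8, - 13/10, 1, 49/13,9 , 35.01, 44.72,70 ]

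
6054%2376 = 1302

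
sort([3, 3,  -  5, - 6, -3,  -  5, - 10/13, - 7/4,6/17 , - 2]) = [ - 6, - 5, - 5,-3,  -  2,  -  7/4, - 10/13,  6/17,3, 3 ] 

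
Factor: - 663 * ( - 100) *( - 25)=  - 2^2*3^1*5^4*13^1*17^1 =- 1657500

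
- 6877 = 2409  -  9286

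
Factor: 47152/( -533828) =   -  2^2*7^1 * 317^(-1)= - 28/317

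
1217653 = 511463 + 706190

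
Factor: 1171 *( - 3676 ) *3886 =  - 2^3*29^1*67^1*919^1*1171^1=-  16727660056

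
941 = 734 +207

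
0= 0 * 5496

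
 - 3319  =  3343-6662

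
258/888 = 43/148 = 0.29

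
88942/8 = 11117 + 3/4 = 11117.75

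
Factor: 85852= 2^2 * 13^2*127^1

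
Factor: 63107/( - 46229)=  - 11^1*5737^1*46229^(  -  1)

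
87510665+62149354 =149660019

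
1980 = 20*99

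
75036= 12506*6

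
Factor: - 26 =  - 2^1*13^1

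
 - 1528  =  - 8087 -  - 6559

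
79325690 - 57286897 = 22038793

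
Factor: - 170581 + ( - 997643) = - 1168224= -2^5*3^1*43^1*283^1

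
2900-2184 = 716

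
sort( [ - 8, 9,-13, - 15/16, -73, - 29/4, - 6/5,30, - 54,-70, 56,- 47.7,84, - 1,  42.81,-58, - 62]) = [-73, - 70, - 62, - 58, - 54, -47.7, - 13, - 8, - 29/4,- 6/5, - 1,-15/16,9, 30, 42.81 , 56,84]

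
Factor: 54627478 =2^1*211^1*129449^1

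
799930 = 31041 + 768889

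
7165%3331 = 503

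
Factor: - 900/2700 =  -1/3 = - 3^( - 1)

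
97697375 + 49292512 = 146989887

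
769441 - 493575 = 275866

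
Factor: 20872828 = 2^2*5218207^1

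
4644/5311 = 4644/5311 = 0.87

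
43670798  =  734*59497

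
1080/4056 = 45/169  =  0.27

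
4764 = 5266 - 502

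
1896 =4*474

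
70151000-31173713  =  38977287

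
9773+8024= 17797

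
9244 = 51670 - 42426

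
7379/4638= 7379/4638 = 1.59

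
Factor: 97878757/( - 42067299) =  - 3^( - 1) *17^( - 1)*23^( -1)*53^1*35863^( - 1 )*1846769^1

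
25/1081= 25/1081 = 0.02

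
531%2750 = 531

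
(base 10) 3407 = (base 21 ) 7f5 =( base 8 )6517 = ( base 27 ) 4i5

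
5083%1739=1605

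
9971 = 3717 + 6254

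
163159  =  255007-91848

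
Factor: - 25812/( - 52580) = 27/55 = 3^3*5^( - 1 )*11^( - 1 )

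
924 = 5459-4535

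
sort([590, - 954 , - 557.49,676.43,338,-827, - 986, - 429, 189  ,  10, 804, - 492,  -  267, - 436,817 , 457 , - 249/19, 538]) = [ - 986, - 954, - 827 , - 557.49, - 492  , - 436,-429, - 267, - 249/19,10, 189, 338, 457, 538,590,676.43,  804,817 ]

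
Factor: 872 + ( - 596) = 2^2 * 3^1*23^1 = 276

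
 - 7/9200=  - 7/9200  =  - 0.00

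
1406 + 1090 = 2496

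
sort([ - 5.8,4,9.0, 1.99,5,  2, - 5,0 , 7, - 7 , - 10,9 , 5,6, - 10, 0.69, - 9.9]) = [ -10, - 10, - 9.9,-7, - 5.8, - 5 , 0, 0.69,1.99, 2,4,5,  5,6,  7,9.0,9 ] 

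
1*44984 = 44984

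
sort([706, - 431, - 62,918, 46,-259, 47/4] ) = [ - 431,-259,-62, 47/4, 46,  706, 918 ] 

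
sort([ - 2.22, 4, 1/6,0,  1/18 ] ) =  [ - 2.22, 0, 1/18, 1/6,4]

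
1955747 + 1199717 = 3155464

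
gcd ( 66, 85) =1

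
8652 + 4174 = 12826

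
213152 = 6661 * 32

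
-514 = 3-517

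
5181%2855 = 2326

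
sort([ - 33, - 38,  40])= [ - 38, - 33 , 40]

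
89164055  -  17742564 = 71421491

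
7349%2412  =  113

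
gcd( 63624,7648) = 8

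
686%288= 110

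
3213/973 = 459/139=3.30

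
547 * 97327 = 53237869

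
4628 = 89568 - 84940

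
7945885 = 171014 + 7774871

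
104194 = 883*118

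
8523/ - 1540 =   -  6+717/1540 = - 5.53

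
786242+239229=1025471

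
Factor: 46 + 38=2^2 * 3^1 * 7^1 = 84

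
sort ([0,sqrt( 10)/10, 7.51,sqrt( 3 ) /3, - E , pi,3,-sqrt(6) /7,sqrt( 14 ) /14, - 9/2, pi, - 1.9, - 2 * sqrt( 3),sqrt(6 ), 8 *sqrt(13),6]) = [ - 9/2,  -  2 *sqrt(3 ) ,-E, - 1.9 , - sqrt(6)/7,0, sqrt(14)/14,sqrt ( 10) /10, sqrt ( 3)/3, sqrt(6),3, pi,pi,6, 7.51, 8*sqrt(13) ] 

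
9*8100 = 72900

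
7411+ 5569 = 12980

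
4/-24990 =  - 1 + 12493/12495= -  0.00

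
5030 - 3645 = 1385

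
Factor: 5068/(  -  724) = - 7 = - 7^1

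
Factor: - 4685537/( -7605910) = 2^( - 1)*5^( - 1 )*13^( - 1)*23^1*41^( - 1 )*137^1*1427^(  -  1) * 1487^1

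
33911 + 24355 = 58266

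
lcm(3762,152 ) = 15048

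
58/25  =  2 + 8/25= 2.32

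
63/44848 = 63/44848 = 0.00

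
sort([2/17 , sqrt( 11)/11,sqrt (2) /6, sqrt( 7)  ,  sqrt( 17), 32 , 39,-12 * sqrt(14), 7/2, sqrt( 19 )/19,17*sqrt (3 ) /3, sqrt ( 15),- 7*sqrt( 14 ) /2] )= [ -12*sqrt(14),- 7*sqrt( 14 )/2, 2/17, sqrt(19) /19, sqrt(2) /6,  sqrt(11) /11, sqrt( 7), 7/2, sqrt (15 ),sqrt( 17),  17 * sqrt( 3)/3, 32, 39]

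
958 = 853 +105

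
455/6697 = 455/6697 = 0.07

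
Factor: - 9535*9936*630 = -59686048800 = - 2^5*3^5 * 5^2*7^1*23^1 * 1907^1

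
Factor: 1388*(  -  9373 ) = - 13009724 = -2^2*7^1*13^1*103^1*347^1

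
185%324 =185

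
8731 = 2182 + 6549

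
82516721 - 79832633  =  2684088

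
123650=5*24730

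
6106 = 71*86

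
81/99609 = 27/33203  =  0.00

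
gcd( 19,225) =1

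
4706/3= 1568 + 2/3 = 1568.67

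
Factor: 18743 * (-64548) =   -  1209823164 = - 2^2*3^2 * 11^1*163^1*18743^1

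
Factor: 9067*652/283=2^2*163^1 * 283^( - 1)*9067^1 = 5911684/283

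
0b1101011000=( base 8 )1530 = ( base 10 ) 856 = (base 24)1bg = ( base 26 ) 16o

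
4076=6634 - 2558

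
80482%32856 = 14770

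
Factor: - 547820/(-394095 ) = 2^2*3^( - 1)*  7^2*47^( - 1)=196/141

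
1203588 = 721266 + 482322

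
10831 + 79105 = 89936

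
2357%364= 173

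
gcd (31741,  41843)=1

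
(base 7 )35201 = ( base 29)akr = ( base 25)EAH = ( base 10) 9017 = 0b10001100111001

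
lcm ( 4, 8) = 8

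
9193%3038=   79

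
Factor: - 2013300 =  - 2^2*3^2*5^2*2237^1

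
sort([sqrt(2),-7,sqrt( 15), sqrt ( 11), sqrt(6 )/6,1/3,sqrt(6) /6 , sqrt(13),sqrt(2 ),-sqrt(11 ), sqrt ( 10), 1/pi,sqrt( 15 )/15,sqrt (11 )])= [-7, - sqrt(11),sqrt(15)/15, 1/pi, 1/3,  sqrt( 6) /6,sqrt(6 )/6, sqrt( 2),sqrt(  2), sqrt( 10),sqrt(11 ),sqrt(  11 ), sqrt(13 ),sqrt(15 ) ] 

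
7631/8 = 7631/8=953.88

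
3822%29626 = 3822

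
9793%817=806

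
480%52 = 12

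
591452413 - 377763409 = 213689004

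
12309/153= 80  +  23/51 =80.45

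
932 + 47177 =48109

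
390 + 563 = 953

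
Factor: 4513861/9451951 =11^1*197^1*2083^1*2137^( - 1)*4423^(-1)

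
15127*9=136143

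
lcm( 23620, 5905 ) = 23620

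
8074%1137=115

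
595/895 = 119/179= 0.66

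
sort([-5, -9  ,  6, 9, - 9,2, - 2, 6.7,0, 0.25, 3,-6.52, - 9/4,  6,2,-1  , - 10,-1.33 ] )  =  [ - 10 , - 9,-9, - 6.52,-5,-9/4, - 2,-1.33,-1,  0,0.25 , 2,2,3,6,6, 6.7,9 ]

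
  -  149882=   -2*74941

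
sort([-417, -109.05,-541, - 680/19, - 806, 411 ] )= [ - 806, - 541,-417 ,-109.05, - 680/19,411]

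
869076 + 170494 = 1039570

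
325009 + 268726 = 593735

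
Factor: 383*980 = 375340 = 2^2* 5^1*7^2*383^1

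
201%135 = 66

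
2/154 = 1/77 = 0.01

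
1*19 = 19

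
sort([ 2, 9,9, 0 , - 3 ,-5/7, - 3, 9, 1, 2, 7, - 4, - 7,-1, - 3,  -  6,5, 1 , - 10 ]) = [ - 10 , - 7, - 6, - 4 , - 3,-3, - 3, - 1,-5/7,0, 1,  1, 2,  2, 5,7, 9 , 9,  9]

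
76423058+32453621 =108876679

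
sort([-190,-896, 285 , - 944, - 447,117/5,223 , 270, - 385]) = [  -  944, - 896,-447,-385, - 190,117/5 , 223, 270,285 ] 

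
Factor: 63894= 2^1*3^1 * 23^1*463^1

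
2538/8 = 1269/4 = 317.25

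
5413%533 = 83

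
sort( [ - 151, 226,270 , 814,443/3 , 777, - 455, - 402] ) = [ - 455,  -  402, - 151 , 443/3,226,  270,777,814 ] 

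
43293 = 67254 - 23961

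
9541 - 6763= 2778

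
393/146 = 2+101/146 = 2.69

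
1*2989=2989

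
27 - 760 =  - 733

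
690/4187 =690/4187= 0.16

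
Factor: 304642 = 2^1 * 13^1*11717^1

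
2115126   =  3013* 702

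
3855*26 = 100230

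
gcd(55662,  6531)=3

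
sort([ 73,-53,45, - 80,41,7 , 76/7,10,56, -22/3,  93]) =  [ - 80, - 53 , - 22/3, 7, 10, 76/7, 41, 45 , 56,73,93 ] 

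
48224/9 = 48224/9 = 5358.22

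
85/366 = 85/366  =  0.23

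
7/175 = 1/25 = 0.04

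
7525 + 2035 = 9560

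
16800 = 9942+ 6858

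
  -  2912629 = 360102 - 3272731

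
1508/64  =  377/16 = 23.56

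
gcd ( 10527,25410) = 363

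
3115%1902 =1213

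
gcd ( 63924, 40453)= 7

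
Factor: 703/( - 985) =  - 5^ ( - 1)*19^1*37^1*197^( - 1)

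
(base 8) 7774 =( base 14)16C4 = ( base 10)4092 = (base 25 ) 6dh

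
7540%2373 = 421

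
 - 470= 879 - 1349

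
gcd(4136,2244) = 44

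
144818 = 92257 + 52561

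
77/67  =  77/67 = 1.15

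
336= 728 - 392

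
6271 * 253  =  1586563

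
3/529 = 3/529 = 0.01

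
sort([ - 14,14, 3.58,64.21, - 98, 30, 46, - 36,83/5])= [ - 98 , - 36,-14, 3.58, 14,83/5,30,46,64.21 ] 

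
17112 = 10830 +6282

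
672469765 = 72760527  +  599709238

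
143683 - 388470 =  - 244787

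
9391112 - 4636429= 4754683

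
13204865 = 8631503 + 4573362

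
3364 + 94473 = 97837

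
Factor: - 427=-7^1*61^1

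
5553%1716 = 405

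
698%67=28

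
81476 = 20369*4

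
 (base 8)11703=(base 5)130214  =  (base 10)5059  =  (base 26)7CF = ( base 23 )9cm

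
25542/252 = 1419/14 =101.36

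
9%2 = 1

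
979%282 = 133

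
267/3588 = 89/1196= 0.07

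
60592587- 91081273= - 30488686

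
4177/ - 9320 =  - 4177/9320 = - 0.45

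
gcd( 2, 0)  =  2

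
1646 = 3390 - 1744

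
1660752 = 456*3642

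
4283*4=17132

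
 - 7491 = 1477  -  8968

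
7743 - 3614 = 4129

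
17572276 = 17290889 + 281387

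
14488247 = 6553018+7935229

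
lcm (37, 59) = 2183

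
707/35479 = 707/35479 = 0.02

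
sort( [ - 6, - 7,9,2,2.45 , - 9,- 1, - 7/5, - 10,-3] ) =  [ - 10, - 9, -7, - 6, - 3, - 7/5,-1,2, 2.45,9]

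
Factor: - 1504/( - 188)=2^3=8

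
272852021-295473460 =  - 22621439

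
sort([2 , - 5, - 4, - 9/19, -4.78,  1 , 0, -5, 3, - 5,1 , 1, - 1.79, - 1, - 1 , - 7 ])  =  [ - 7 ,-5, - 5, - 5, - 4.78, - 4,-1.79, - 1, - 1,  -  9/19,0,1,1,1, 2, 3] 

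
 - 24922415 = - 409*60935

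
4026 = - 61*( - 66) 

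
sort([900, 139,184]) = [ 139,  184,900]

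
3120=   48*65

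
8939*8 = 71512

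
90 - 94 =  -4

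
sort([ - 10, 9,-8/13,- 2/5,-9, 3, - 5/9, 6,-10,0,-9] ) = [ -10, - 10, - 9 ,-9, - 8/13,-5/9,-2/5,0,3,6,9 ] 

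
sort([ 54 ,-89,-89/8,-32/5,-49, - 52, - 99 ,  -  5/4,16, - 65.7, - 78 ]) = [  -  99, - 89, - 78,-65.7, - 52,- 49, - 89/8, - 32/5,  -  5/4,16,  54]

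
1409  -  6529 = -5120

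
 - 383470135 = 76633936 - 460104071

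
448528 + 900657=1349185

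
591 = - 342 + 933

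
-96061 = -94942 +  - 1119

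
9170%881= 360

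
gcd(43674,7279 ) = 7279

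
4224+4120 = 8344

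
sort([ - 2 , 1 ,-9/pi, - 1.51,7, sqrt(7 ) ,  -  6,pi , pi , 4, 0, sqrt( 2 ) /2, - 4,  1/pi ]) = [-6, - 4, - 9/pi ,-2, - 1.51, 0 , 1/pi,sqrt( 2 ) /2,1,sqrt( 7 ),pi , pi,4,  7 ]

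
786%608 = 178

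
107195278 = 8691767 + 98503511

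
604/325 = 604/325 =1.86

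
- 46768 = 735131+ - 781899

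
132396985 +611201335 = 743598320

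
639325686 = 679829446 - 40503760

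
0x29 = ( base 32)19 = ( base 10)41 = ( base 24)1h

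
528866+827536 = 1356402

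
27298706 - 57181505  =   - 29882799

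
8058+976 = 9034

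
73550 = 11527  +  62023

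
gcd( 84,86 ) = 2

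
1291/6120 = 1291/6120 = 0.21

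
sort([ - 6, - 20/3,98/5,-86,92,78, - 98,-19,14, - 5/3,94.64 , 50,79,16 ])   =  [ - 98, - 86, - 19, - 20/3, - 6, - 5/3,14,16,98/5, 50,78, 79, 92, 94.64 ] 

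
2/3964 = 1/1982=0.00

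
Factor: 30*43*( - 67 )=-2^1*3^1*5^1*43^1*67^1 = - 86430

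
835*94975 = 79304125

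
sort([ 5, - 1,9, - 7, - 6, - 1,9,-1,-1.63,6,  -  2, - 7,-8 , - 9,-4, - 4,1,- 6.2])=[-9, -8, - 7 , - 7 , - 6.2,  -  6,-4, - 4, - 2, - 1.63, - 1, - 1, - 1,1,5, 6, 9,9]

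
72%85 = 72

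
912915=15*60861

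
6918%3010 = 898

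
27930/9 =3103 + 1/3 = 3103.33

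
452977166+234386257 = 687363423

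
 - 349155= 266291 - 615446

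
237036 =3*79012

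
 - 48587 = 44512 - 93099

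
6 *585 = 3510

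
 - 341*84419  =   - 28786879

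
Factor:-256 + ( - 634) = - 890 = - 2^1*5^1*89^1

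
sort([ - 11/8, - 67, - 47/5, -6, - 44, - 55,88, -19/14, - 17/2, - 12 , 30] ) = [ - 67, - 55,- 44, - 12, - 47/5, - 17/2,-6, - 11/8,-19/14, 30, 88] 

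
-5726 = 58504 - 64230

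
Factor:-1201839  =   -3^1*31^1*12923^1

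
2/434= 1/217= 0.00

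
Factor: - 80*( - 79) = 6320 = 2^4*5^1 *79^1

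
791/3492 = 791/3492  =  0.23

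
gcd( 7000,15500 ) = 500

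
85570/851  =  85570/851 =100.55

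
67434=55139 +12295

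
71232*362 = 25785984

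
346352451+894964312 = 1241316763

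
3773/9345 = 539/1335 = 0.40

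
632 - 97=535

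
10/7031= 10/7031 = 0.00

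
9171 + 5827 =14998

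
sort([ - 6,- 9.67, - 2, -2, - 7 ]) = [-9.67 , - 7,- 6, - 2, - 2]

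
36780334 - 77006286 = - 40225952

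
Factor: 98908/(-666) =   -  2^1*3^( -2 )*37^( - 1)*79^1*313^1 = -49454/333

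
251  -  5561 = -5310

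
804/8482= 402/4241 = 0.09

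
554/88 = 6 + 13/44 = 6.30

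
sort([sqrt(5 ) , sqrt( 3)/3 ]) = [ sqrt(3 ) /3,sqrt ( 5 )]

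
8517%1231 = 1131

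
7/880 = 7/880 = 0.01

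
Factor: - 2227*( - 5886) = 13108122= 2^1 * 3^3*17^1*109^1*131^1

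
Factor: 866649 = 3^1*7^1 *41269^1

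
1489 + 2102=3591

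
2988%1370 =248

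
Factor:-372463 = -7^1*13^1*4093^1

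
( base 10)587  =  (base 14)2dd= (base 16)24B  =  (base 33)hq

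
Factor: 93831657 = 3^1*41^1*719^1*1061^1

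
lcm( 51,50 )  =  2550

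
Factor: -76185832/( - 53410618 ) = 2^2 * 41^( - 1 )*101^( - 1)*6449^ ( - 1)*9523229^1 = 38092916/26705309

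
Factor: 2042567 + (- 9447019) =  - 2^2*11^1*17^1*19^1*521^1 = -7404452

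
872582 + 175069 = 1047651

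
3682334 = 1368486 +2313848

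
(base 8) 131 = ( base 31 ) 2r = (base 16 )59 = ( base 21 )45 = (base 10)89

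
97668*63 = 6153084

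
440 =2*220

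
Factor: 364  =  2^2  *7^1*13^1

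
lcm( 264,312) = 3432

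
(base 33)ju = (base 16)291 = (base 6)3013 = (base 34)jb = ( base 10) 657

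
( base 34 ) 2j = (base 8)127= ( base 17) 52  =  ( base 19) 4b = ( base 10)87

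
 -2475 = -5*495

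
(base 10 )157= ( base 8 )235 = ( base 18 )8d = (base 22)73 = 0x9D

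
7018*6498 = 45602964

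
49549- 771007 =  - 721458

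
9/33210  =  1/3690  =  0.00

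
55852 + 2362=58214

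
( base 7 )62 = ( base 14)32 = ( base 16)2c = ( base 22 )20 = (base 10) 44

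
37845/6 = 6307 + 1/2 = 6307.50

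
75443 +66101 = 141544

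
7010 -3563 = 3447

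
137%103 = 34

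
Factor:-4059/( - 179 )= 3^2 * 11^1* 41^1* 179^( - 1)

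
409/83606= 409/83606 = 0.00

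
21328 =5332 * 4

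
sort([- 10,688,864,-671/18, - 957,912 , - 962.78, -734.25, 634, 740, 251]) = [ - 962.78, - 957 , - 734.25, - 671/18, - 10 , 251 , 634,688, 740,864,  912]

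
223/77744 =223/77744  =  0.00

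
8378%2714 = 236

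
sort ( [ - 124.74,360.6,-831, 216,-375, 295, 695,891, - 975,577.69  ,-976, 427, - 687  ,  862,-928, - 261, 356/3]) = [-976,-975, - 928, - 831, -687, - 375,-261, - 124.74,356/3, 216, 295, 360.6,  427,577.69 , 695, 862 , 891] 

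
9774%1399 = 1380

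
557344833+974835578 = 1532180411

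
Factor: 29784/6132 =34/7 = 2^1*7^( - 1)*17^1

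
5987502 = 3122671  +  2864831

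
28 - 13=15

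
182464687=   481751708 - 299287021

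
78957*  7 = 552699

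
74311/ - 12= - 74311/12 = -  6192.58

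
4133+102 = 4235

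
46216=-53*( - 872)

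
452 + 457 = 909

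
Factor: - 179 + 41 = -2^1*3^1*23^1  =  -138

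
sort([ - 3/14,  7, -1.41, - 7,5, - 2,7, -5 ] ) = [ - 7, - 5, - 2,-1.41, - 3/14,5,  7, 7]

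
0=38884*0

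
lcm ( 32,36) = 288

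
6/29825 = 6/29825 = 0.00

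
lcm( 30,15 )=30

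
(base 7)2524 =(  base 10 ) 949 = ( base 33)SP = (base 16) 3b5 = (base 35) R4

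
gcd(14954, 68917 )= 1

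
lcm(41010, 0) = 0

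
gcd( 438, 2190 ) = 438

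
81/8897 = 81/8897 =0.01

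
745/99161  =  745/99161  =  0.01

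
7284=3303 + 3981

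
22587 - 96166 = -73579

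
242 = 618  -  376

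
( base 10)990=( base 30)130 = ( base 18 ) 310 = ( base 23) 1k1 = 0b1111011110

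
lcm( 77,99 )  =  693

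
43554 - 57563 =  - 14009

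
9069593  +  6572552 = 15642145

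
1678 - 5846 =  - 4168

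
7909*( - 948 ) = - 7497732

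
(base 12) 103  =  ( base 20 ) 77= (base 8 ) 223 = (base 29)52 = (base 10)147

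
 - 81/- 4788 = 9/532 = 0.02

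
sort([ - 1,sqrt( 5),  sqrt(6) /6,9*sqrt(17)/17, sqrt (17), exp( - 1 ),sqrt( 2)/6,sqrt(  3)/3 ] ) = [ - 1, sqrt( 2 ) /6,exp( - 1) , sqrt(6 ) /6, sqrt(3)/3,9*sqrt ( 17)/17, sqrt(5), sqrt( 17) ]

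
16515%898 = 351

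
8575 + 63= 8638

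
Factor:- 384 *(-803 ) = 308352 = 2^7*3^1 * 11^1*73^1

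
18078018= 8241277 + 9836741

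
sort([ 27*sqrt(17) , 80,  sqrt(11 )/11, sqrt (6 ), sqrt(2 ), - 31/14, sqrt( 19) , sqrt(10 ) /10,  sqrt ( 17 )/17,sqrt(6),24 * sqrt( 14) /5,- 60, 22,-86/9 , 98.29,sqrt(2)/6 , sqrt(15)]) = [ - 60,-86/9,-31/14, sqrt( 2)/6, sqrt(17)/17, sqrt( 11 ) /11 , sqrt(10)/10,sqrt( 2), sqrt( 6), sqrt(6 ), sqrt(15 ),  sqrt(19),24*sqrt(14 ) /5 , 22, 80,98.29, 27*sqrt(17)] 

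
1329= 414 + 915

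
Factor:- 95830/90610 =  - 9583/9061 = - 7^1*13^( - 1 )*17^( - 1 ) * 37^2*41^( - 1)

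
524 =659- 135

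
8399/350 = 23+349/350 = 24.00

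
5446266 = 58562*93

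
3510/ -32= -1755/16 =- 109.69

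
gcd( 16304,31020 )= 4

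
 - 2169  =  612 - 2781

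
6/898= 3/449 = 0.01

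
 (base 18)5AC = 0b11100010100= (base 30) 20c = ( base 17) 64a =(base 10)1812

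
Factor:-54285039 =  - 3^3 * 233^1*8629^1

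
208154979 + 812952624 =1021107603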